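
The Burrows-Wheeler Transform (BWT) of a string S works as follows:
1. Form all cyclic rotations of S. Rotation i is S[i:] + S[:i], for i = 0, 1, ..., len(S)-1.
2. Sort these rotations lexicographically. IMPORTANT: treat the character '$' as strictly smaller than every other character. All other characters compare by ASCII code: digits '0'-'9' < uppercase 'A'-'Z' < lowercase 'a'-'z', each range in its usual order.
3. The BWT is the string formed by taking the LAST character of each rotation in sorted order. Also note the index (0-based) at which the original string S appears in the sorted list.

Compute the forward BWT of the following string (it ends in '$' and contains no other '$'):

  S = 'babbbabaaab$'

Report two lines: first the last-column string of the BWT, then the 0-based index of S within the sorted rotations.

All 12 rotations (rotation i = S[i:]+S[:i]):
  rot[0] = babbbabaaab$
  rot[1] = abbbabaaab$b
  rot[2] = bbbabaaab$ba
  rot[3] = bbabaaab$bab
  rot[4] = babaaab$babb
  rot[5] = abaaab$babbb
  rot[6] = baaab$babbba
  rot[7] = aaab$babbbab
  rot[8] = aab$babbbaba
  rot[9] = ab$babbbabaa
  rot[10] = b$babbbabaaa
  rot[11] = $babbbabaaab
Sorted (with $ < everything):
  sorted[0] = $babbbabaaab  (last char: 'b')
  sorted[1] = aaab$babbbab  (last char: 'b')
  sorted[2] = aab$babbbaba  (last char: 'a')
  sorted[3] = ab$babbbabaa  (last char: 'a')
  sorted[4] = abaaab$babbb  (last char: 'b')
  sorted[5] = abbbabaaab$b  (last char: 'b')
  sorted[6] = b$babbbabaaa  (last char: 'a')
  sorted[7] = baaab$babbba  (last char: 'a')
  sorted[8] = babaaab$babb  (last char: 'b')
  sorted[9] = babbbabaaab$  (last char: '$')
  sorted[10] = bbabaaab$bab  (last char: 'b')
  sorted[11] = bbbabaaab$ba  (last char: 'a')
Last column: bbaabbaab$ba
Original string S is at sorted index 9

Answer: bbaabbaab$ba
9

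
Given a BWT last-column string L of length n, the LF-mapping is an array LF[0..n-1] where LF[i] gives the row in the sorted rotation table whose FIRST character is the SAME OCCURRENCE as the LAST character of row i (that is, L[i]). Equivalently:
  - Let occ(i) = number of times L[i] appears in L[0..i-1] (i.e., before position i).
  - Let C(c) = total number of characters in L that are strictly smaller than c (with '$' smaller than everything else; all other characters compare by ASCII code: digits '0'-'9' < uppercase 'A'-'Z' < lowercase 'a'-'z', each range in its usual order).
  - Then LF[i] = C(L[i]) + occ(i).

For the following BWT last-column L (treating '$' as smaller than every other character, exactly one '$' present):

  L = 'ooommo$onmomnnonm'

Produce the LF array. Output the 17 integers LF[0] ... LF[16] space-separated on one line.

Char counts: '$':1, 'm':5, 'n':4, 'o':7
C (first-col start): C('$')=0, C('m')=1, C('n')=6, C('o')=10
L[0]='o': occ=0, LF[0]=C('o')+0=10+0=10
L[1]='o': occ=1, LF[1]=C('o')+1=10+1=11
L[2]='o': occ=2, LF[2]=C('o')+2=10+2=12
L[3]='m': occ=0, LF[3]=C('m')+0=1+0=1
L[4]='m': occ=1, LF[4]=C('m')+1=1+1=2
L[5]='o': occ=3, LF[5]=C('o')+3=10+3=13
L[6]='$': occ=0, LF[6]=C('$')+0=0+0=0
L[7]='o': occ=4, LF[7]=C('o')+4=10+4=14
L[8]='n': occ=0, LF[8]=C('n')+0=6+0=6
L[9]='m': occ=2, LF[9]=C('m')+2=1+2=3
L[10]='o': occ=5, LF[10]=C('o')+5=10+5=15
L[11]='m': occ=3, LF[11]=C('m')+3=1+3=4
L[12]='n': occ=1, LF[12]=C('n')+1=6+1=7
L[13]='n': occ=2, LF[13]=C('n')+2=6+2=8
L[14]='o': occ=6, LF[14]=C('o')+6=10+6=16
L[15]='n': occ=3, LF[15]=C('n')+3=6+3=9
L[16]='m': occ=4, LF[16]=C('m')+4=1+4=5

Answer: 10 11 12 1 2 13 0 14 6 3 15 4 7 8 16 9 5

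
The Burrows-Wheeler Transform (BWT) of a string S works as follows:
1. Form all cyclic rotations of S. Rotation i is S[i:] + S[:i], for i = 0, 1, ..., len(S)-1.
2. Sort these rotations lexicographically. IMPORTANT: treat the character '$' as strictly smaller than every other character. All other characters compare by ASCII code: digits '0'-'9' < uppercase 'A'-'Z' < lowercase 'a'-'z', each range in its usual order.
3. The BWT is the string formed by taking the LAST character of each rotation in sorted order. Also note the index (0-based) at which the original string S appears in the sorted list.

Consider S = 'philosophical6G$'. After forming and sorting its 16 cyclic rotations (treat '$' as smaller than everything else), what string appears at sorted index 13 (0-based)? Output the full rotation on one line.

Answer: phical6G$philoso

Derivation:
All 16 rotations (rotation i = S[i:]+S[:i]):
  rot[0] = philosophical6G$
  rot[1] = hilosophical6G$p
  rot[2] = ilosophical6G$ph
  rot[3] = losophical6G$phi
  rot[4] = osophical6G$phil
  rot[5] = sophical6G$philo
  rot[6] = ophical6G$philos
  rot[7] = phical6G$philoso
  rot[8] = hical6G$philosop
  rot[9] = ical6G$philosoph
  rot[10] = cal6G$philosophi
  rot[11] = al6G$philosophic
  rot[12] = l6G$philosophica
  rot[13] = 6G$philosophical
  rot[14] = G$philosophical6
  rot[15] = $philosophical6G
Sorted (with $ < everything):
  sorted[0] = $philosophical6G
  sorted[1] = 6G$philosophical
  sorted[2] = G$philosophical6
  sorted[3] = al6G$philosophic
  sorted[4] = cal6G$philosophi
  sorted[5] = hical6G$philosop
  sorted[6] = hilosophical6G$p
  sorted[7] = ical6G$philosoph
  sorted[8] = ilosophical6G$ph
  sorted[9] = l6G$philosophica
  sorted[10] = losophical6G$phi
  sorted[11] = ophical6G$philos
  sorted[12] = osophical6G$phil
  sorted[13] = phical6G$philoso
  sorted[14] = philosophical6G$
  sorted[15] = sophical6G$philo
sorted[13] = phical6G$philoso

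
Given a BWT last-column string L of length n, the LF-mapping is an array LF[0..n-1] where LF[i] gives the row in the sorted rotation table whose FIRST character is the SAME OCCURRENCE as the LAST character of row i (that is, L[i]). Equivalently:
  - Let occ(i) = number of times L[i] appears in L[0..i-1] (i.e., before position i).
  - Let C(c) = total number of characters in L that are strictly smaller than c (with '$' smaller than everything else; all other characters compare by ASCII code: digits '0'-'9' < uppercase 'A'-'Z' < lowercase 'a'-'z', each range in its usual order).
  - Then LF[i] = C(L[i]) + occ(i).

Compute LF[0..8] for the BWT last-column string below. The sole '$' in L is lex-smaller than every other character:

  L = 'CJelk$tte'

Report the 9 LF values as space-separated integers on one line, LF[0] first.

Answer: 1 2 3 6 5 0 7 8 4

Derivation:
Char counts: '$':1, 'C':1, 'J':1, 'e':2, 'k':1, 'l':1, 't':2
C (first-col start): C('$')=0, C('C')=1, C('J')=2, C('e')=3, C('k')=5, C('l')=6, C('t')=7
L[0]='C': occ=0, LF[0]=C('C')+0=1+0=1
L[1]='J': occ=0, LF[1]=C('J')+0=2+0=2
L[2]='e': occ=0, LF[2]=C('e')+0=3+0=3
L[3]='l': occ=0, LF[3]=C('l')+0=6+0=6
L[4]='k': occ=0, LF[4]=C('k')+0=5+0=5
L[5]='$': occ=0, LF[5]=C('$')+0=0+0=0
L[6]='t': occ=0, LF[6]=C('t')+0=7+0=7
L[7]='t': occ=1, LF[7]=C('t')+1=7+1=8
L[8]='e': occ=1, LF[8]=C('e')+1=3+1=4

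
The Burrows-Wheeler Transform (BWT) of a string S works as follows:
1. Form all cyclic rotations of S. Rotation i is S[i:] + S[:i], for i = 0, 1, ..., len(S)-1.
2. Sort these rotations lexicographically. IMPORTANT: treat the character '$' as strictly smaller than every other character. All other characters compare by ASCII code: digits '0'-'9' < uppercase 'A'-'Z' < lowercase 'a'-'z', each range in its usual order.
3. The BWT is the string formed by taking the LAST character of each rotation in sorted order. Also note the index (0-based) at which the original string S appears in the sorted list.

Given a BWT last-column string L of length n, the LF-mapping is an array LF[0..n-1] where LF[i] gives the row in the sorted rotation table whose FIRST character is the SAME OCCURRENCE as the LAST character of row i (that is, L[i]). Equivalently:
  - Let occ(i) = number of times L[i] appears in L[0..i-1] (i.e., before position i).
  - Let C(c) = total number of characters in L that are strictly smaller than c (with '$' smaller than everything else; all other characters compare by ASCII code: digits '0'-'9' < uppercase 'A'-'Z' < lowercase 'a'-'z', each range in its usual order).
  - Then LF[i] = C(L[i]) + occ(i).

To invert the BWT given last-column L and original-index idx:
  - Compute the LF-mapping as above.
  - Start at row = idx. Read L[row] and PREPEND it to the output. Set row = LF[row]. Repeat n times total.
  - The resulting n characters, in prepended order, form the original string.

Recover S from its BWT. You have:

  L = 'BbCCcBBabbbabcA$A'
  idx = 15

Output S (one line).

LF mapping: 3 10 6 7 15 4 5 8 11 12 13 9 14 16 1 0 2
Walk LF starting at row 15, prepending L[row]:
  step 1: row=15, L[15]='$', prepend. Next row=LF[15]=0
  step 2: row=0, L[0]='B', prepend. Next row=LF[0]=3
  step 3: row=3, L[3]='C', prepend. Next row=LF[3]=7
  step 4: row=7, L[7]='a', prepend. Next row=LF[7]=8
  step 5: row=8, L[8]='b', prepend. Next row=LF[8]=11
  step 6: row=11, L[11]='a', prepend. Next row=LF[11]=9
  step 7: row=9, L[9]='b', prepend. Next row=LF[9]=12
  step 8: row=12, L[12]='b', prepend. Next row=LF[12]=14
  step 9: row=14, L[14]='A', prepend. Next row=LF[14]=1
  step 10: row=1, L[1]='b', prepend. Next row=LF[1]=10
  step 11: row=10, L[10]='b', prepend. Next row=LF[10]=13
  step 12: row=13, L[13]='c', prepend. Next row=LF[13]=16
  step 13: row=16, L[16]='A', prepend. Next row=LF[16]=2
  step 14: row=2, L[2]='C', prepend. Next row=LF[2]=6
  step 15: row=6, L[6]='B', prepend. Next row=LF[6]=5
  step 16: row=5, L[5]='B', prepend. Next row=LF[5]=4
  step 17: row=4, L[4]='c', prepend. Next row=LF[4]=15
Reversed output: cBBCAcbbAbbabaCB$

Answer: cBBCAcbbAbbabaCB$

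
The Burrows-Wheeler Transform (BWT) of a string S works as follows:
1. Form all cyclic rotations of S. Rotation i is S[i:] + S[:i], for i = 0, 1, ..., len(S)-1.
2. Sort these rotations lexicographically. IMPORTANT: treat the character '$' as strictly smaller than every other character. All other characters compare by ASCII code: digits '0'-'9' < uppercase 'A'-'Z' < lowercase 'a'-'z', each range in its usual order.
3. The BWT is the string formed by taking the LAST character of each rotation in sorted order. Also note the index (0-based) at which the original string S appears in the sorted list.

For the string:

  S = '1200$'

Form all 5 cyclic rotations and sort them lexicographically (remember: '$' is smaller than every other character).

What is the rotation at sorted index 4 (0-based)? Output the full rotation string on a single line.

Answer: 200$1

Derivation:
All 5 rotations (rotation i = S[i:]+S[:i]):
  rot[0] = 1200$
  rot[1] = 200$1
  rot[2] = 00$12
  rot[3] = 0$120
  rot[4] = $1200
Sorted (with $ < everything):
  sorted[0] = $1200
  sorted[1] = 0$120
  sorted[2] = 00$12
  sorted[3] = 1200$
  sorted[4] = 200$1
sorted[4] = 200$1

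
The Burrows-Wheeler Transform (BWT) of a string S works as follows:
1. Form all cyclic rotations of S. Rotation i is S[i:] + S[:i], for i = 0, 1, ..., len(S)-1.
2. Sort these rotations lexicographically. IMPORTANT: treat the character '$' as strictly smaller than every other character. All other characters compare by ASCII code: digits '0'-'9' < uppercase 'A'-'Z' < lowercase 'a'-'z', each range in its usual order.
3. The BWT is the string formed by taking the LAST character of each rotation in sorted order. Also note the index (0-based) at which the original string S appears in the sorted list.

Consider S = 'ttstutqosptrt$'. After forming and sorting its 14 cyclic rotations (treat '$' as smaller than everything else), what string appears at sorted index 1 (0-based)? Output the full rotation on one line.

Answer: osptrt$ttstutq

Derivation:
All 14 rotations (rotation i = S[i:]+S[:i]):
  rot[0] = ttstutqosptrt$
  rot[1] = tstutqosptrt$t
  rot[2] = stutqosptrt$tt
  rot[3] = tutqosptrt$tts
  rot[4] = utqosptrt$ttst
  rot[5] = tqosptrt$ttstu
  rot[6] = qosptrt$ttstut
  rot[7] = osptrt$ttstutq
  rot[8] = sptrt$ttstutqo
  rot[9] = ptrt$ttstutqos
  rot[10] = trt$ttstutqosp
  rot[11] = rt$ttstutqospt
  rot[12] = t$ttstutqosptr
  rot[13] = $ttstutqosptrt
Sorted (with $ < everything):
  sorted[0] = $ttstutqosptrt
  sorted[1] = osptrt$ttstutq
  sorted[2] = ptrt$ttstutqos
  sorted[3] = qosptrt$ttstut
  sorted[4] = rt$ttstutqospt
  sorted[5] = sptrt$ttstutqo
  sorted[6] = stutqosptrt$tt
  sorted[7] = t$ttstutqosptr
  sorted[8] = tqosptrt$ttstu
  sorted[9] = trt$ttstutqosp
  sorted[10] = tstutqosptrt$t
  sorted[11] = ttstutqosptrt$
  sorted[12] = tutqosptrt$tts
  sorted[13] = utqosptrt$ttst
sorted[1] = osptrt$ttstutq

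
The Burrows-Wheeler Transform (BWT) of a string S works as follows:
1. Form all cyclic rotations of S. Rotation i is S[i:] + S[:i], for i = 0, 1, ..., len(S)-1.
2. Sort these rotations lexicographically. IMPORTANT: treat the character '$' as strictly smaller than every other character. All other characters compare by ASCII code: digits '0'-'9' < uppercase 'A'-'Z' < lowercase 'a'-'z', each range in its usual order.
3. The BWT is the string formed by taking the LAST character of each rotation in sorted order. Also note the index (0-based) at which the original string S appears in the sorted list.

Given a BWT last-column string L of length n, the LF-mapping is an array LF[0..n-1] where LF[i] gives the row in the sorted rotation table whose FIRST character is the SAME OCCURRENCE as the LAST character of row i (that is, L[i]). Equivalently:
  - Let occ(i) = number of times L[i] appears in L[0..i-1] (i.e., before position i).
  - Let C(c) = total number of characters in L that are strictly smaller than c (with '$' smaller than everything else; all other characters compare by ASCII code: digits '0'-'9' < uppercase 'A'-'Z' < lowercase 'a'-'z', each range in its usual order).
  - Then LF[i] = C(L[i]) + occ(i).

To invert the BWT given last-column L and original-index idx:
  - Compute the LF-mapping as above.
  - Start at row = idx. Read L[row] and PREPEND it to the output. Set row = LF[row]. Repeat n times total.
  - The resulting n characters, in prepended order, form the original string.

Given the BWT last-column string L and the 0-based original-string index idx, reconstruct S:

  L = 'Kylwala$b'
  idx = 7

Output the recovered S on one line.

LF mapping: 1 8 5 7 2 6 3 0 4
Walk LF starting at row 7, prepending L[row]:
  step 1: row=7, L[7]='$', prepend. Next row=LF[7]=0
  step 2: row=0, L[0]='K', prepend. Next row=LF[0]=1
  step 3: row=1, L[1]='y', prepend. Next row=LF[1]=8
  step 4: row=8, L[8]='b', prepend. Next row=LF[8]=4
  step 5: row=4, L[4]='a', prepend. Next row=LF[4]=2
  step 6: row=2, L[2]='l', prepend. Next row=LF[2]=5
  step 7: row=5, L[5]='l', prepend. Next row=LF[5]=6
  step 8: row=6, L[6]='a', prepend. Next row=LF[6]=3
  step 9: row=3, L[3]='w', prepend. Next row=LF[3]=7
Reversed output: wallabyK$

Answer: wallabyK$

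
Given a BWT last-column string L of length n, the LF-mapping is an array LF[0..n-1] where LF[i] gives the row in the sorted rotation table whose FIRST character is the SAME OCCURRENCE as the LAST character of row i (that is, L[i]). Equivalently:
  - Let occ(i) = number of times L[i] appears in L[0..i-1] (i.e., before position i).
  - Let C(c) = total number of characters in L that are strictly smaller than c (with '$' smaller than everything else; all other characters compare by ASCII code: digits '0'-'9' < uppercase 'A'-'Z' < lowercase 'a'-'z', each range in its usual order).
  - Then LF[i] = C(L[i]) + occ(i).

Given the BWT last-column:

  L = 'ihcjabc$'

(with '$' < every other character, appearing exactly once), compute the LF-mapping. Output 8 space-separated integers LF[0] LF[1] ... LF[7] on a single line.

Char counts: '$':1, 'a':1, 'b':1, 'c':2, 'h':1, 'i':1, 'j':1
C (first-col start): C('$')=0, C('a')=1, C('b')=2, C('c')=3, C('h')=5, C('i')=6, C('j')=7
L[0]='i': occ=0, LF[0]=C('i')+0=6+0=6
L[1]='h': occ=0, LF[1]=C('h')+0=5+0=5
L[2]='c': occ=0, LF[2]=C('c')+0=3+0=3
L[3]='j': occ=0, LF[3]=C('j')+0=7+0=7
L[4]='a': occ=0, LF[4]=C('a')+0=1+0=1
L[5]='b': occ=0, LF[5]=C('b')+0=2+0=2
L[6]='c': occ=1, LF[6]=C('c')+1=3+1=4
L[7]='$': occ=0, LF[7]=C('$')+0=0+0=0

Answer: 6 5 3 7 1 2 4 0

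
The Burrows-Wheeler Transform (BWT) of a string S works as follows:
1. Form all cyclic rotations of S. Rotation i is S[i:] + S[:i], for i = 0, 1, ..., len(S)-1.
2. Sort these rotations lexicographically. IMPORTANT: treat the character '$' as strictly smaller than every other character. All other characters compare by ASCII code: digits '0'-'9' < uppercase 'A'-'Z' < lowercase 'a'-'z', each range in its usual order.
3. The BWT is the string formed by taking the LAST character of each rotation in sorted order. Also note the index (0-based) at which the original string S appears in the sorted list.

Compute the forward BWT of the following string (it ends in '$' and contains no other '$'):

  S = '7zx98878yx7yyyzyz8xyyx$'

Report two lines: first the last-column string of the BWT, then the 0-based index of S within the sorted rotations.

All 23 rotations (rotation i = S[i:]+S[:i]):
  rot[0] = 7zx98878yx7yyyzyz8xyyx$
  rot[1] = zx98878yx7yyyzyz8xyyx$7
  rot[2] = x98878yx7yyyzyz8xyyx$7z
  rot[3] = 98878yx7yyyzyz8xyyx$7zx
  rot[4] = 8878yx7yyyzyz8xyyx$7zx9
  rot[5] = 878yx7yyyzyz8xyyx$7zx98
  rot[6] = 78yx7yyyzyz8xyyx$7zx988
  rot[7] = 8yx7yyyzyz8xyyx$7zx9887
  rot[8] = yx7yyyzyz8xyyx$7zx98878
  rot[9] = x7yyyzyz8xyyx$7zx98878y
  rot[10] = 7yyyzyz8xyyx$7zx98878yx
  rot[11] = yyyzyz8xyyx$7zx98878yx7
  rot[12] = yyzyz8xyyx$7zx98878yx7y
  rot[13] = yzyz8xyyx$7zx98878yx7yy
  rot[14] = zyz8xyyx$7zx98878yx7yyy
  rot[15] = yz8xyyx$7zx98878yx7yyyz
  rot[16] = z8xyyx$7zx98878yx7yyyzy
  rot[17] = 8xyyx$7zx98878yx7yyyzyz
  rot[18] = xyyx$7zx98878yx7yyyzyz8
  rot[19] = yyx$7zx98878yx7yyyzyz8x
  rot[20] = yx$7zx98878yx7yyyzyz8xy
  rot[21] = x$7zx98878yx7yyyzyz8xyy
  rot[22] = $7zx98878yx7yyyzyz8xyyx
Sorted (with $ < everything):
  sorted[0] = $7zx98878yx7yyyzyz8xyyx  (last char: 'x')
  sorted[1] = 78yx7yyyzyz8xyyx$7zx988  (last char: '8')
  sorted[2] = 7yyyzyz8xyyx$7zx98878yx  (last char: 'x')
  sorted[3] = 7zx98878yx7yyyzyz8xyyx$  (last char: '$')
  sorted[4] = 878yx7yyyzyz8xyyx$7zx98  (last char: '8')
  sorted[5] = 8878yx7yyyzyz8xyyx$7zx9  (last char: '9')
  sorted[6] = 8xyyx$7zx98878yx7yyyzyz  (last char: 'z')
  sorted[7] = 8yx7yyyzyz8xyyx$7zx9887  (last char: '7')
  sorted[8] = 98878yx7yyyzyz8xyyx$7zx  (last char: 'x')
  sorted[9] = x$7zx98878yx7yyyzyz8xyy  (last char: 'y')
  sorted[10] = x7yyyzyz8xyyx$7zx98878y  (last char: 'y')
  sorted[11] = x98878yx7yyyzyz8xyyx$7z  (last char: 'z')
  sorted[12] = xyyx$7zx98878yx7yyyzyz8  (last char: '8')
  sorted[13] = yx$7zx98878yx7yyyzyz8xy  (last char: 'y')
  sorted[14] = yx7yyyzyz8xyyx$7zx98878  (last char: '8')
  sorted[15] = yyx$7zx98878yx7yyyzyz8x  (last char: 'x')
  sorted[16] = yyyzyz8xyyx$7zx98878yx7  (last char: '7')
  sorted[17] = yyzyz8xyyx$7zx98878yx7y  (last char: 'y')
  sorted[18] = yz8xyyx$7zx98878yx7yyyz  (last char: 'z')
  sorted[19] = yzyz8xyyx$7zx98878yx7yy  (last char: 'y')
  sorted[20] = z8xyyx$7zx98878yx7yyyzy  (last char: 'y')
  sorted[21] = zx98878yx7yyyzyz8xyyx$7  (last char: '7')
  sorted[22] = zyz8xyyx$7zx98878yx7yyy  (last char: 'y')
Last column: x8x$89z7xyyz8y8x7yzyy7y
Original string S is at sorted index 3

Answer: x8x$89z7xyyz8y8x7yzyy7y
3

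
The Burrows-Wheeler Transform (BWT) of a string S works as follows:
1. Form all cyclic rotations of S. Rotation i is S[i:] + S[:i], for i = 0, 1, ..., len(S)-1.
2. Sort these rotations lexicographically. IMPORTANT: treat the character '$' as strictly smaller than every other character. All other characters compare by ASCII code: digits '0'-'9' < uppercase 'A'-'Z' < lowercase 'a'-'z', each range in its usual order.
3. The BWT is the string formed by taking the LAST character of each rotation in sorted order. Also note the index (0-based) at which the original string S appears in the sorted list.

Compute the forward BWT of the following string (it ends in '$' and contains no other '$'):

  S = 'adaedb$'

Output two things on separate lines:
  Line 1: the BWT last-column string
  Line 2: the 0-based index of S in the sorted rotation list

All 7 rotations (rotation i = S[i:]+S[:i]):
  rot[0] = adaedb$
  rot[1] = daedb$a
  rot[2] = aedb$ad
  rot[3] = edb$ada
  rot[4] = db$adae
  rot[5] = b$adaed
  rot[6] = $adaedb
Sorted (with $ < everything):
  sorted[0] = $adaedb  (last char: 'b')
  sorted[1] = adaedb$  (last char: '$')
  sorted[2] = aedb$ad  (last char: 'd')
  sorted[3] = b$adaed  (last char: 'd')
  sorted[4] = daedb$a  (last char: 'a')
  sorted[5] = db$adae  (last char: 'e')
  sorted[6] = edb$ada  (last char: 'a')
Last column: b$ddaea
Original string S is at sorted index 1

Answer: b$ddaea
1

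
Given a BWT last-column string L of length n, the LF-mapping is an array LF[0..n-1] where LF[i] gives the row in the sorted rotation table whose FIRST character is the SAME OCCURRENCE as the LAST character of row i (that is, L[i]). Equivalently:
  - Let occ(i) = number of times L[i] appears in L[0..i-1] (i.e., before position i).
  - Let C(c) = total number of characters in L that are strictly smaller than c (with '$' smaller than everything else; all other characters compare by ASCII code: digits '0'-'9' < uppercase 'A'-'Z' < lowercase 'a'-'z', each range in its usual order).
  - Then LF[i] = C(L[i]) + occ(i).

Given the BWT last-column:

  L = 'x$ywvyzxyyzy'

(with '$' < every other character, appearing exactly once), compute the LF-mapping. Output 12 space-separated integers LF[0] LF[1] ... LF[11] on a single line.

Answer: 3 0 5 2 1 6 10 4 7 8 11 9

Derivation:
Char counts: '$':1, 'v':1, 'w':1, 'x':2, 'y':5, 'z':2
C (first-col start): C('$')=0, C('v')=1, C('w')=2, C('x')=3, C('y')=5, C('z')=10
L[0]='x': occ=0, LF[0]=C('x')+0=3+0=3
L[1]='$': occ=0, LF[1]=C('$')+0=0+0=0
L[2]='y': occ=0, LF[2]=C('y')+0=5+0=5
L[3]='w': occ=0, LF[3]=C('w')+0=2+0=2
L[4]='v': occ=0, LF[4]=C('v')+0=1+0=1
L[5]='y': occ=1, LF[5]=C('y')+1=5+1=6
L[6]='z': occ=0, LF[6]=C('z')+0=10+0=10
L[7]='x': occ=1, LF[7]=C('x')+1=3+1=4
L[8]='y': occ=2, LF[8]=C('y')+2=5+2=7
L[9]='y': occ=3, LF[9]=C('y')+3=5+3=8
L[10]='z': occ=1, LF[10]=C('z')+1=10+1=11
L[11]='y': occ=4, LF[11]=C('y')+4=5+4=9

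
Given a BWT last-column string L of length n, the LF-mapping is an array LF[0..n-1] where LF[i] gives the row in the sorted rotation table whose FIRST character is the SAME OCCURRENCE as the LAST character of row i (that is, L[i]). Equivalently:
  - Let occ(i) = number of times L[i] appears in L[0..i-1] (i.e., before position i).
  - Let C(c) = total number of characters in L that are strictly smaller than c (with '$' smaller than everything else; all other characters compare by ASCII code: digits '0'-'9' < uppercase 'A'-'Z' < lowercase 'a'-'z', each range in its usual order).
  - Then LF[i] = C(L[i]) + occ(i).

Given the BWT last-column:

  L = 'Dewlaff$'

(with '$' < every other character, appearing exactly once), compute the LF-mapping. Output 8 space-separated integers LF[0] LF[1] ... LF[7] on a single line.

Char counts: '$':1, 'D':1, 'a':1, 'e':1, 'f':2, 'l':1, 'w':1
C (first-col start): C('$')=0, C('D')=1, C('a')=2, C('e')=3, C('f')=4, C('l')=6, C('w')=7
L[0]='D': occ=0, LF[0]=C('D')+0=1+0=1
L[1]='e': occ=0, LF[1]=C('e')+0=3+0=3
L[2]='w': occ=0, LF[2]=C('w')+0=7+0=7
L[3]='l': occ=0, LF[3]=C('l')+0=6+0=6
L[4]='a': occ=0, LF[4]=C('a')+0=2+0=2
L[5]='f': occ=0, LF[5]=C('f')+0=4+0=4
L[6]='f': occ=1, LF[6]=C('f')+1=4+1=5
L[7]='$': occ=0, LF[7]=C('$')+0=0+0=0

Answer: 1 3 7 6 2 4 5 0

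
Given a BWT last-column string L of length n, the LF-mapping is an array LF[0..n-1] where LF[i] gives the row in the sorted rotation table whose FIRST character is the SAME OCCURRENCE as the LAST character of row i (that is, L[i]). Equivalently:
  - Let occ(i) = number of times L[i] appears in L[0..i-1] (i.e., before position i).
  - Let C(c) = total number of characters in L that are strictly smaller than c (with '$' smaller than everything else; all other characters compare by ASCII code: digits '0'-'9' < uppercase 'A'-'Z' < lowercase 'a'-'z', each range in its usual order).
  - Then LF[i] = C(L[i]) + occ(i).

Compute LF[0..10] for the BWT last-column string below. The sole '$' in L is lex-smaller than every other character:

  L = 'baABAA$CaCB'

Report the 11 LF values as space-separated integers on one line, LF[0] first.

Answer: 10 8 1 4 2 3 0 6 9 7 5

Derivation:
Char counts: '$':1, 'A':3, 'B':2, 'C':2, 'a':2, 'b':1
C (first-col start): C('$')=0, C('A')=1, C('B')=4, C('C')=6, C('a')=8, C('b')=10
L[0]='b': occ=0, LF[0]=C('b')+0=10+0=10
L[1]='a': occ=0, LF[1]=C('a')+0=8+0=8
L[2]='A': occ=0, LF[2]=C('A')+0=1+0=1
L[3]='B': occ=0, LF[3]=C('B')+0=4+0=4
L[4]='A': occ=1, LF[4]=C('A')+1=1+1=2
L[5]='A': occ=2, LF[5]=C('A')+2=1+2=3
L[6]='$': occ=0, LF[6]=C('$')+0=0+0=0
L[7]='C': occ=0, LF[7]=C('C')+0=6+0=6
L[8]='a': occ=1, LF[8]=C('a')+1=8+1=9
L[9]='C': occ=1, LF[9]=C('C')+1=6+1=7
L[10]='B': occ=1, LF[10]=C('B')+1=4+1=5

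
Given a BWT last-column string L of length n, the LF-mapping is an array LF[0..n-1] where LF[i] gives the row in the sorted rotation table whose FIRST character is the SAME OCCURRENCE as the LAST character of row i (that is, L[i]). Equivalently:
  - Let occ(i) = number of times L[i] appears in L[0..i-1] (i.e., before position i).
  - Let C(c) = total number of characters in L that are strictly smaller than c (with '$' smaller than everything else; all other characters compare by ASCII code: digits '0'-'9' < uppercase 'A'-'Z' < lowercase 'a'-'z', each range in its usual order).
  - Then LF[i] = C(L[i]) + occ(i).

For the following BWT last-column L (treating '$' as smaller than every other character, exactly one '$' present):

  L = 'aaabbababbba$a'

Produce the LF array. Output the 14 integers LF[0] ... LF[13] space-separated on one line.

Answer: 1 2 3 8 9 4 10 5 11 12 13 6 0 7

Derivation:
Char counts: '$':1, 'a':7, 'b':6
C (first-col start): C('$')=0, C('a')=1, C('b')=8
L[0]='a': occ=0, LF[0]=C('a')+0=1+0=1
L[1]='a': occ=1, LF[1]=C('a')+1=1+1=2
L[2]='a': occ=2, LF[2]=C('a')+2=1+2=3
L[3]='b': occ=0, LF[3]=C('b')+0=8+0=8
L[4]='b': occ=1, LF[4]=C('b')+1=8+1=9
L[5]='a': occ=3, LF[5]=C('a')+3=1+3=4
L[6]='b': occ=2, LF[6]=C('b')+2=8+2=10
L[7]='a': occ=4, LF[7]=C('a')+4=1+4=5
L[8]='b': occ=3, LF[8]=C('b')+3=8+3=11
L[9]='b': occ=4, LF[9]=C('b')+4=8+4=12
L[10]='b': occ=5, LF[10]=C('b')+5=8+5=13
L[11]='a': occ=5, LF[11]=C('a')+5=1+5=6
L[12]='$': occ=0, LF[12]=C('$')+0=0+0=0
L[13]='a': occ=6, LF[13]=C('a')+6=1+6=7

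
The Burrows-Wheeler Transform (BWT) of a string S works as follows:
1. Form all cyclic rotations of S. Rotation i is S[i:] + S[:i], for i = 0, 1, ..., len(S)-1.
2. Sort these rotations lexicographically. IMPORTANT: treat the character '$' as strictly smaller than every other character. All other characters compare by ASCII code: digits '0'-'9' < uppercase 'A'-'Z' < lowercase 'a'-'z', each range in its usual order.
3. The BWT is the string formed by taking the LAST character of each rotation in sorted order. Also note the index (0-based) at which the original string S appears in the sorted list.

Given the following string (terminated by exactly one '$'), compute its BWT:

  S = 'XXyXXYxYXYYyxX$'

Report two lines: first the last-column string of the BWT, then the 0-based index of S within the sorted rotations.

All 15 rotations (rotation i = S[i:]+S[:i]):
  rot[0] = XXyXXYxYXYYyxX$
  rot[1] = XyXXYxYXYYyxX$X
  rot[2] = yXXYxYXYYyxX$XX
  rot[3] = XXYxYXYYyxX$XXy
  rot[4] = XYxYXYYyxX$XXyX
  rot[5] = YxYXYYyxX$XXyXX
  rot[6] = xYXYYyxX$XXyXXY
  rot[7] = YXYYyxX$XXyXXYx
  rot[8] = XYYyxX$XXyXXYxY
  rot[9] = YYyxX$XXyXXYxYX
  rot[10] = YyxX$XXyXXYxYXY
  rot[11] = yxX$XXyXXYxYXYY
  rot[12] = xX$XXyXXYxYXYYy
  rot[13] = X$XXyXXYxYXYYyx
  rot[14] = $XXyXXYxYXYYyxX
Sorted (with $ < everything):
  sorted[0] = $XXyXXYxYXYYyxX  (last char: 'X')
  sorted[1] = X$XXyXXYxYXYYyx  (last char: 'x')
  sorted[2] = XXYxYXYYyxX$XXy  (last char: 'y')
  sorted[3] = XXyXXYxYXYYyxX$  (last char: '$')
  sorted[4] = XYYyxX$XXyXXYxY  (last char: 'Y')
  sorted[5] = XYxYXYYyxX$XXyX  (last char: 'X')
  sorted[6] = XyXXYxYXYYyxX$X  (last char: 'X')
  sorted[7] = YXYYyxX$XXyXXYx  (last char: 'x')
  sorted[8] = YYyxX$XXyXXYxYX  (last char: 'X')
  sorted[9] = YxYXYYyxX$XXyXX  (last char: 'X')
  sorted[10] = YyxX$XXyXXYxYXY  (last char: 'Y')
  sorted[11] = xX$XXyXXYxYXYYy  (last char: 'y')
  sorted[12] = xYXYYyxX$XXyXXY  (last char: 'Y')
  sorted[13] = yXXYxYXYYyxX$XX  (last char: 'X')
  sorted[14] = yxX$XXyXXYxYXYY  (last char: 'Y')
Last column: Xxy$YXXxXXYyYXY
Original string S is at sorted index 3

Answer: Xxy$YXXxXXYyYXY
3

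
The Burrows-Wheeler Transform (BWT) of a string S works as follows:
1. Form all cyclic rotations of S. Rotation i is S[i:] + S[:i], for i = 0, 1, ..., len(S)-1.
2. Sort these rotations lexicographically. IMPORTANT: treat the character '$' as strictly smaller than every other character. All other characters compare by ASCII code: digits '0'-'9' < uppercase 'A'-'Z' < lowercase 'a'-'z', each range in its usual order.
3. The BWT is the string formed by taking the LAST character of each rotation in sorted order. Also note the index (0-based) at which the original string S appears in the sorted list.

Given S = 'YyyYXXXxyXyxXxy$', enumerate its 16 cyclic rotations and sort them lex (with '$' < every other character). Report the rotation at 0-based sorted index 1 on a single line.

All 16 rotations (rotation i = S[i:]+S[:i]):
  rot[0] = YyyYXXXxyXyxXxy$
  rot[1] = yyYXXXxyXyxXxy$Y
  rot[2] = yYXXXxyXyxXxy$Yy
  rot[3] = YXXXxyXyxXxy$Yyy
  rot[4] = XXXxyXyxXxy$YyyY
  rot[5] = XXxyXyxXxy$YyyYX
  rot[6] = XxyXyxXxy$YyyYXX
  rot[7] = xyXyxXxy$YyyYXXX
  rot[8] = yXyxXxy$YyyYXXXx
  rot[9] = XyxXxy$YyyYXXXxy
  rot[10] = yxXxy$YyyYXXXxyX
  rot[11] = xXxy$YyyYXXXxyXy
  rot[12] = Xxy$YyyYXXXxyXyx
  rot[13] = xy$YyyYXXXxyXyxX
  rot[14] = y$YyyYXXXxyXyxXx
  rot[15] = $YyyYXXXxyXyxXxy
Sorted (with $ < everything):
  sorted[0] = $YyyYXXXxyXyxXxy
  sorted[1] = XXXxyXyxXxy$YyyY
  sorted[2] = XXxyXyxXxy$YyyYX
  sorted[3] = Xxy$YyyYXXXxyXyx
  sorted[4] = XxyXyxXxy$YyyYXX
  sorted[5] = XyxXxy$YyyYXXXxy
  sorted[6] = YXXXxyXyxXxy$Yyy
  sorted[7] = YyyYXXXxyXyxXxy$
  sorted[8] = xXxy$YyyYXXXxyXy
  sorted[9] = xy$YyyYXXXxyXyxX
  sorted[10] = xyXyxXxy$YyyYXXX
  sorted[11] = y$YyyYXXXxyXyxXx
  sorted[12] = yXyxXxy$YyyYXXXx
  sorted[13] = yYXXXxyXyxXxy$Yy
  sorted[14] = yxXxy$YyyYXXXxyX
  sorted[15] = yyYXXXxyXyxXxy$Y
sorted[1] = XXXxyXyxXxy$YyyY

Answer: XXXxyXyxXxy$YyyY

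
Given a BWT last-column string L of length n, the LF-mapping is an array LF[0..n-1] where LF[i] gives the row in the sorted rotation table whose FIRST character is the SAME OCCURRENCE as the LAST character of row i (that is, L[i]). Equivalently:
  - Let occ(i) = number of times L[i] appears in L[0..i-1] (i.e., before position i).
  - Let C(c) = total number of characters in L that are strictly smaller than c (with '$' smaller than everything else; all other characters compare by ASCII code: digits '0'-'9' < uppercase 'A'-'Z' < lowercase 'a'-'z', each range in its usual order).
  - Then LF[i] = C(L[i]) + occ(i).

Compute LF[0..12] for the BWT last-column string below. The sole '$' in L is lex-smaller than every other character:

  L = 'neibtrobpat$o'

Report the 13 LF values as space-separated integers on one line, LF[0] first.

Answer: 6 4 5 2 11 10 7 3 9 1 12 0 8

Derivation:
Char counts: '$':1, 'a':1, 'b':2, 'e':1, 'i':1, 'n':1, 'o':2, 'p':1, 'r':1, 't':2
C (first-col start): C('$')=0, C('a')=1, C('b')=2, C('e')=4, C('i')=5, C('n')=6, C('o')=7, C('p')=9, C('r')=10, C('t')=11
L[0]='n': occ=0, LF[0]=C('n')+0=6+0=6
L[1]='e': occ=0, LF[1]=C('e')+0=4+0=4
L[2]='i': occ=0, LF[2]=C('i')+0=5+0=5
L[3]='b': occ=0, LF[3]=C('b')+0=2+0=2
L[4]='t': occ=0, LF[4]=C('t')+0=11+0=11
L[5]='r': occ=0, LF[5]=C('r')+0=10+0=10
L[6]='o': occ=0, LF[6]=C('o')+0=7+0=7
L[7]='b': occ=1, LF[7]=C('b')+1=2+1=3
L[8]='p': occ=0, LF[8]=C('p')+0=9+0=9
L[9]='a': occ=0, LF[9]=C('a')+0=1+0=1
L[10]='t': occ=1, LF[10]=C('t')+1=11+1=12
L[11]='$': occ=0, LF[11]=C('$')+0=0+0=0
L[12]='o': occ=1, LF[12]=C('o')+1=7+1=8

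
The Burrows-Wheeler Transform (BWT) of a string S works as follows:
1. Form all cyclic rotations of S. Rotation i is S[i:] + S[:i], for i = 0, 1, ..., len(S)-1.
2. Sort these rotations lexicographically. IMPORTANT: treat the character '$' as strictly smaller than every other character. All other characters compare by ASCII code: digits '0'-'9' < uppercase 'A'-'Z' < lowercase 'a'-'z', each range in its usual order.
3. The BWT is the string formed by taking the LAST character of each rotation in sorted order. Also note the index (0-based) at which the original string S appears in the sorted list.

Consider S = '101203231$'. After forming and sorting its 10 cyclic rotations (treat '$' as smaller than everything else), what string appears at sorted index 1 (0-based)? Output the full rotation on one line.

All 10 rotations (rotation i = S[i:]+S[:i]):
  rot[0] = 101203231$
  rot[1] = 01203231$1
  rot[2] = 1203231$10
  rot[3] = 203231$101
  rot[4] = 03231$1012
  rot[5] = 3231$10120
  rot[6] = 231$101203
  rot[7] = 31$1012032
  rot[8] = 1$10120323
  rot[9] = $101203231
Sorted (with $ < everything):
  sorted[0] = $101203231
  sorted[1] = 01203231$1
  sorted[2] = 03231$1012
  sorted[3] = 1$10120323
  sorted[4] = 101203231$
  sorted[5] = 1203231$10
  sorted[6] = 203231$101
  sorted[7] = 231$101203
  sorted[8] = 31$1012032
  sorted[9] = 3231$10120
sorted[1] = 01203231$1

Answer: 01203231$1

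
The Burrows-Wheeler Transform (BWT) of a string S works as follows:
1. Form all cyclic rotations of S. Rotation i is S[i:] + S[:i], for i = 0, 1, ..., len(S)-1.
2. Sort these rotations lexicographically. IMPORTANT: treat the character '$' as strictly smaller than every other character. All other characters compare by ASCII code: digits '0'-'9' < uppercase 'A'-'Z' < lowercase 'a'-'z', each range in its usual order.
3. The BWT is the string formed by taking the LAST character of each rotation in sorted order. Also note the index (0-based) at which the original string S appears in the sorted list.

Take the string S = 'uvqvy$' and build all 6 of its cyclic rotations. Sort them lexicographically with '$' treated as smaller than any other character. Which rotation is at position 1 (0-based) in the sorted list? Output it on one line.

All 6 rotations (rotation i = S[i:]+S[:i]):
  rot[0] = uvqvy$
  rot[1] = vqvy$u
  rot[2] = qvy$uv
  rot[3] = vy$uvq
  rot[4] = y$uvqv
  rot[5] = $uvqvy
Sorted (with $ < everything):
  sorted[0] = $uvqvy
  sorted[1] = qvy$uv
  sorted[2] = uvqvy$
  sorted[3] = vqvy$u
  sorted[4] = vy$uvq
  sorted[5] = y$uvqv
sorted[1] = qvy$uv

Answer: qvy$uv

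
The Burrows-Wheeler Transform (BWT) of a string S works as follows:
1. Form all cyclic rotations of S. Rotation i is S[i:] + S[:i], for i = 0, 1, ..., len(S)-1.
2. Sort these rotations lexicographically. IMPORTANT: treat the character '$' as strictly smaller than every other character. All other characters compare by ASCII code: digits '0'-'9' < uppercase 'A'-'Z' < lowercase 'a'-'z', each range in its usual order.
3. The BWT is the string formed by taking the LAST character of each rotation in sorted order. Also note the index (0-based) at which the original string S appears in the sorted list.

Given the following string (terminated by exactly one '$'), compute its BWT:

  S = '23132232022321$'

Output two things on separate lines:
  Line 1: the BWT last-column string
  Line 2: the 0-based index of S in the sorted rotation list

All 15 rotations (rotation i = S[i:]+S[:i]):
  rot[0] = 23132232022321$
  rot[1] = 3132232022321$2
  rot[2] = 132232022321$23
  rot[3] = 32232022321$231
  rot[4] = 2232022321$2313
  rot[5] = 232022321$23132
  rot[6] = 32022321$231322
  rot[7] = 2022321$2313223
  rot[8] = 022321$23132232
  rot[9] = 22321$231322320
  rot[10] = 2321$2313223202
  rot[11] = 321$23132232022
  rot[12] = 21$231322320223
  rot[13] = 1$2313223202232
  rot[14] = $23132232022321
Sorted (with $ < everything):
  sorted[0] = $23132232022321  (last char: '1')
  sorted[1] = 022321$23132232  (last char: '2')
  sorted[2] = 1$2313223202232  (last char: '2')
  sorted[3] = 132232022321$23  (last char: '3')
  sorted[4] = 2022321$2313223  (last char: '3')
  sorted[5] = 21$231322320223  (last char: '3')
  sorted[6] = 2232022321$2313  (last char: '3')
  sorted[7] = 22321$231322320  (last char: '0')
  sorted[8] = 23132232022321$  (last char: '$')
  sorted[9] = 232022321$23132  (last char: '2')
  sorted[10] = 2321$2313223202  (last char: '2')
  sorted[11] = 3132232022321$2  (last char: '2')
  sorted[12] = 32022321$231322  (last char: '2')
  sorted[13] = 321$23132232022  (last char: '2')
  sorted[14] = 32232022321$231  (last char: '1')
Last column: 12233330$222221
Original string S is at sorted index 8

Answer: 12233330$222221
8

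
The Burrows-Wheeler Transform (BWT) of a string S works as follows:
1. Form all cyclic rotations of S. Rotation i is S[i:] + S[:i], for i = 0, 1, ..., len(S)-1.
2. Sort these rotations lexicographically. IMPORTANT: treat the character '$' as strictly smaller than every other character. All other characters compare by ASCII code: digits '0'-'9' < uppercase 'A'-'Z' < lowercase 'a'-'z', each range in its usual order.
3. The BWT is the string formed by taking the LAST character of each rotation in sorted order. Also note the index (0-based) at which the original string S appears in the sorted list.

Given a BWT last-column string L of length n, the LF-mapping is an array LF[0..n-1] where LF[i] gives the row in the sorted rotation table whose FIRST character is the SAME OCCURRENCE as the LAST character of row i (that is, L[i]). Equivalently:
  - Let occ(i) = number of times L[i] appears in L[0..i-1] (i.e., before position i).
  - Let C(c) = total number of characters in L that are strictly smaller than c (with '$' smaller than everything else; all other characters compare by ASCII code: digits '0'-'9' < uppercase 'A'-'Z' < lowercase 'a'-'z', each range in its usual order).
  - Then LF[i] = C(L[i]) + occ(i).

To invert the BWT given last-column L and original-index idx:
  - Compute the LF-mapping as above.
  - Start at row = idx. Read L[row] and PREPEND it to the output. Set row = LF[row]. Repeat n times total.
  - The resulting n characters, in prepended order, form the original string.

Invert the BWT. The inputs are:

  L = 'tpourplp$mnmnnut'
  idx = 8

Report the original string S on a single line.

LF mapping: 12 8 7 14 11 9 1 10 0 2 4 3 5 6 15 13
Walk LF starting at row 8, prepending L[row]:
  step 1: row=8, L[8]='$', prepend. Next row=LF[8]=0
  step 2: row=0, L[0]='t', prepend. Next row=LF[0]=12
  step 3: row=12, L[12]='n', prepend. Next row=LF[12]=5
  step 4: row=5, L[5]='p', prepend. Next row=LF[5]=9
  step 5: row=9, L[9]='m', prepend. Next row=LF[9]=2
  step 6: row=2, L[2]='o', prepend. Next row=LF[2]=7
  step 7: row=7, L[7]='p', prepend. Next row=LF[7]=10
  step 8: row=10, L[10]='n', prepend. Next row=LF[10]=4
  step 9: row=4, L[4]='r', prepend. Next row=LF[4]=11
  step 10: row=11, L[11]='m', prepend. Next row=LF[11]=3
  step 11: row=3, L[3]='u', prepend. Next row=LF[3]=14
  step 12: row=14, L[14]='u', prepend. Next row=LF[14]=15
  step 13: row=15, L[15]='t', prepend. Next row=LF[15]=13
  step 14: row=13, L[13]='n', prepend. Next row=LF[13]=6
  step 15: row=6, L[6]='l', prepend. Next row=LF[6]=1
  step 16: row=1, L[1]='p', prepend. Next row=LF[1]=8
Reversed output: plntuumrnpompnt$

Answer: plntuumrnpompnt$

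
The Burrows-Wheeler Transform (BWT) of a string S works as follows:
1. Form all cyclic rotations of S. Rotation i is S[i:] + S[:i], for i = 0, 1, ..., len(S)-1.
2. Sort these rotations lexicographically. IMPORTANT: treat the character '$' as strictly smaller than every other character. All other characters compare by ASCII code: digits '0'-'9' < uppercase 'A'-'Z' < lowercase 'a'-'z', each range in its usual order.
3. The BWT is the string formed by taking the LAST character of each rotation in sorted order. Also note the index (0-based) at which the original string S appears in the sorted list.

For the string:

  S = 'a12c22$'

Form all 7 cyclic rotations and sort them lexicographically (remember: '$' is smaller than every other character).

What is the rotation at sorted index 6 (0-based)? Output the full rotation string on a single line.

All 7 rotations (rotation i = S[i:]+S[:i]):
  rot[0] = a12c22$
  rot[1] = 12c22$a
  rot[2] = 2c22$a1
  rot[3] = c22$a12
  rot[4] = 22$a12c
  rot[5] = 2$a12c2
  rot[6] = $a12c22
Sorted (with $ < everything):
  sorted[0] = $a12c22
  sorted[1] = 12c22$a
  sorted[2] = 2$a12c2
  sorted[3] = 22$a12c
  sorted[4] = 2c22$a1
  sorted[5] = a12c22$
  sorted[6] = c22$a12
sorted[6] = c22$a12

Answer: c22$a12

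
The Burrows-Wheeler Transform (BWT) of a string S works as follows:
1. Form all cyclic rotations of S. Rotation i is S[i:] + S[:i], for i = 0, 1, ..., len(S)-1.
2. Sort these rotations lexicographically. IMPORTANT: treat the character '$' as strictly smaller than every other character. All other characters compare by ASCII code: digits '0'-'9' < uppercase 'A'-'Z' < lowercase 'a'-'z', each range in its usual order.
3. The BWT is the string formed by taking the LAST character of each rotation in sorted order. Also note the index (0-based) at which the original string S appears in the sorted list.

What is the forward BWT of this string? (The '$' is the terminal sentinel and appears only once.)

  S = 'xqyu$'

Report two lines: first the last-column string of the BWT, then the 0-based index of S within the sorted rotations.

All 5 rotations (rotation i = S[i:]+S[:i]):
  rot[0] = xqyu$
  rot[1] = qyu$x
  rot[2] = yu$xq
  rot[3] = u$xqy
  rot[4] = $xqyu
Sorted (with $ < everything):
  sorted[0] = $xqyu  (last char: 'u')
  sorted[1] = qyu$x  (last char: 'x')
  sorted[2] = u$xqy  (last char: 'y')
  sorted[3] = xqyu$  (last char: '$')
  sorted[4] = yu$xq  (last char: 'q')
Last column: uxy$q
Original string S is at sorted index 3

Answer: uxy$q
3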